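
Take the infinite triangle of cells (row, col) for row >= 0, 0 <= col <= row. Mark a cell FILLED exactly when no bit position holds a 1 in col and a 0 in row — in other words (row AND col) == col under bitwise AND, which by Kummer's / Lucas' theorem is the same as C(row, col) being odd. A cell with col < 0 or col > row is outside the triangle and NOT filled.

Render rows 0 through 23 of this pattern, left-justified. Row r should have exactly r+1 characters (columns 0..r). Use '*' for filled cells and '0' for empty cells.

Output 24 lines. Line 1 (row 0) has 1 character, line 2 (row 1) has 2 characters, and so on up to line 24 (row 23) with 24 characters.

Answer: *
**
*0*
****
*000*
**00**
*0*0*0*
********
*0000000*
**000000**
*0*00000*0*
****0000****
*000*000*000*
**00**00**00**
*0*0*0*0*0*0*0*
****************
*000000000000000*
**00000000000000**
*0*0000000000000*0*
****000000000000****
*000*00000000000*000*
**00**0000000000**00**
*0*0*0*000000000*0*0*0*
********00000000********

Derivation:
r0=0: *
r1=1: **
r2=10: *0*
r3=11: ****
r4=100: *000*
r5=101: **00**
r6=110: *0*0*0*
r7=111: ********
r8=1000: *0000000*
r9=1001: **000000**
r10=1010: *0*00000*0*
r11=1011: ****0000****
r12=1100: *000*000*000*
r13=1101: **00**00**00**
r14=1110: *0*0*0*0*0*0*0*
r15=1111: ****************
r16=10000: *000000000000000*
r17=10001: **00000000000000**
r18=10010: *0*0000000000000*0*
r19=10011: ****000000000000****
r20=10100: *000*00000000000*000*
r21=10101: **00**0000000000**00**
r22=10110: *0*0*0*000000000*0*0*0*
r23=10111: ********00000000********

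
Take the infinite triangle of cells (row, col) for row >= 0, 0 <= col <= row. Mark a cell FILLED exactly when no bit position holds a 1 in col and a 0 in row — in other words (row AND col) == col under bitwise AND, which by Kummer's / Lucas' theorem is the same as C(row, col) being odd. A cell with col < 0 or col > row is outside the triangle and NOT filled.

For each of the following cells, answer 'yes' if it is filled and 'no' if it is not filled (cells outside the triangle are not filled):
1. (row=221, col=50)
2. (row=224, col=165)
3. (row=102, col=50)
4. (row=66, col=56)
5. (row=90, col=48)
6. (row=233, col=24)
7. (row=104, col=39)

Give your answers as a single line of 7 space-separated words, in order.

(221,50): row=0b11011101, col=0b110010, row AND col = 0b10000 = 16; 16 != 50 -> empty
(224,165): row=0b11100000, col=0b10100101, row AND col = 0b10100000 = 160; 160 != 165 -> empty
(102,50): row=0b1100110, col=0b110010, row AND col = 0b100010 = 34; 34 != 50 -> empty
(66,56): row=0b1000010, col=0b111000, row AND col = 0b0 = 0; 0 != 56 -> empty
(90,48): row=0b1011010, col=0b110000, row AND col = 0b10000 = 16; 16 != 48 -> empty
(233,24): row=0b11101001, col=0b11000, row AND col = 0b1000 = 8; 8 != 24 -> empty
(104,39): row=0b1101000, col=0b100111, row AND col = 0b100000 = 32; 32 != 39 -> empty

Answer: no no no no no no no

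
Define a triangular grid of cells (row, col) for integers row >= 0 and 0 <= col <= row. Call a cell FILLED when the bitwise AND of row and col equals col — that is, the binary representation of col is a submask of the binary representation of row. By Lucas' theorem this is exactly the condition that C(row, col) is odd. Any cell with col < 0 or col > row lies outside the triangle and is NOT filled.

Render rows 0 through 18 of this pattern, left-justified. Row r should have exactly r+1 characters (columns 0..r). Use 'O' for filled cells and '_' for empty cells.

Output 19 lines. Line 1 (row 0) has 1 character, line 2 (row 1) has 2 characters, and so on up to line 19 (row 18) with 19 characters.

r0=0: O
r1=1: OO
r2=10: O_O
r3=11: OOOO
r4=100: O___O
r5=101: OO__OO
r6=110: O_O_O_O
r7=111: OOOOOOOO
r8=1000: O_______O
r9=1001: OO______OO
r10=1010: O_O_____O_O
r11=1011: OOOO____OOOO
r12=1100: O___O___O___O
r13=1101: OO__OO__OO__OO
r14=1110: O_O_O_O_O_O_O_O
r15=1111: OOOOOOOOOOOOOOOO
r16=10000: O_______________O
r17=10001: OO______________OO
r18=10010: O_O_____________O_O

Answer: O
OO
O_O
OOOO
O___O
OO__OO
O_O_O_O
OOOOOOOO
O_______O
OO______OO
O_O_____O_O
OOOO____OOOO
O___O___O___O
OO__OO__OO__OO
O_O_O_O_O_O_O_O
OOOOOOOOOOOOOOOO
O_______________O
OO______________OO
O_O_____________O_O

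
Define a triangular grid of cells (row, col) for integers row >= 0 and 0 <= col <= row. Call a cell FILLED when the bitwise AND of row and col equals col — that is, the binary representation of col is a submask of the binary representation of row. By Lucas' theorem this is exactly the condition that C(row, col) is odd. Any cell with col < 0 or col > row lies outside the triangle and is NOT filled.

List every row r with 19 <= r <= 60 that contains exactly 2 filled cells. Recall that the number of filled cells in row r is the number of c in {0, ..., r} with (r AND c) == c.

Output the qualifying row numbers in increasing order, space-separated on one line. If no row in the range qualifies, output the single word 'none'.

Answer: 32

Derivation:
Row r has 2^popcount(r) filled cells, so we need popcount(r) = log2(2) = 1.
Scan r = 19..60 and keep those with exactly 1 one-bits:
r=19=10011 popcount=3 -> skip
r=20=10100 popcount=2 -> skip
r=21=10101 popcount=3 -> skip
r=22=10110 popcount=3 -> skip
r=23=10111 popcount=4 -> skip
r=24=11000 popcount=2 -> skip
r=25=11001 popcount=3 -> skip
r=26=11010 popcount=3 -> skip
r=27=11011 popcount=4 -> skip
r=28=11100 popcount=3 -> skip
r=29=11101 popcount=4 -> skip
r=30=11110 popcount=4 -> skip
r=31=11111 popcount=5 -> skip
r=32=100000 popcount=1 -> KEEP
r=33=100001 popcount=2 -> skip
r=34=100010 popcount=2 -> skip
r=35=100011 popcount=3 -> skip
r=36=100100 popcount=2 -> skip
r=37=100101 popcount=3 -> skip
r=38=100110 popcount=3 -> skip
r=39=100111 popcount=4 -> skip
r=40=101000 popcount=2 -> skip
r=41=101001 popcount=3 -> skip
r=42=101010 popcount=3 -> skip
r=43=101011 popcount=4 -> skip
r=44=101100 popcount=3 -> skip
r=45=101101 popcount=4 -> skip
r=46=101110 popcount=4 -> skip
r=47=101111 popcount=5 -> skip
r=48=110000 popcount=2 -> skip
r=49=110001 popcount=3 -> skip
r=50=110010 popcount=3 -> skip
r=51=110011 popcount=4 -> skip
r=52=110100 popcount=3 -> skip
r=53=110101 popcount=4 -> skip
r=54=110110 popcount=4 -> skip
r=55=110111 popcount=5 -> skip
r=56=111000 popcount=3 -> skip
r=57=111001 popcount=4 -> skip
r=58=111010 popcount=4 -> skip
r=59=111011 popcount=5 -> skip
r=60=111100 popcount=4 -> skip
Kept rows: 32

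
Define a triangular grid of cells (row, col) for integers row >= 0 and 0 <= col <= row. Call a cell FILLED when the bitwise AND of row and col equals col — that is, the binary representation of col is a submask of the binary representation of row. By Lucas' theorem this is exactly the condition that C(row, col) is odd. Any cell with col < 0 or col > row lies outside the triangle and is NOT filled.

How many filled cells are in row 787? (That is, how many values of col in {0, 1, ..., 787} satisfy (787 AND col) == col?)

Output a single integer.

787 in binary = 1100010011
popcount(787) = number of 1-bits in 1100010011 = 5
A col c satisfies (787 AND c) == c iff every set bit of c is also set in 787; each of the 5 set bits of 787 can independently be on or off in c.
count = 2^5 = 32

Answer: 32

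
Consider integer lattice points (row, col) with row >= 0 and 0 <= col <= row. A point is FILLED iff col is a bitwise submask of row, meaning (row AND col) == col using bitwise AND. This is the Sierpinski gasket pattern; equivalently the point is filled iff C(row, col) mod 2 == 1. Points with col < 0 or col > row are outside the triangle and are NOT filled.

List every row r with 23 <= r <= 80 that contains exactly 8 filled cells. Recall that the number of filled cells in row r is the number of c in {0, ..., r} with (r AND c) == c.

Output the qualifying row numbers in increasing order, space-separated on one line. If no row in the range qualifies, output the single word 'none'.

Answer: 25 26 28 35 37 38 41 42 44 49 50 52 56 67 69 70 73 74 76

Derivation:
Row r has 2^popcount(r) filled cells, so we need popcount(r) = log2(8) = 3.
Scan r = 23..80 and keep those with exactly 3 one-bits:
r=23=10111 popcount=4 -> skip
r=24=11000 popcount=2 -> skip
r=25=11001 popcount=3 -> KEEP
r=26=11010 popcount=3 -> KEEP
r=27=11011 popcount=4 -> skip
r=28=11100 popcount=3 -> KEEP
r=29=11101 popcount=4 -> skip
r=30=11110 popcount=4 -> skip
r=31=11111 popcount=5 -> skip
r=32=100000 popcount=1 -> skip
r=33=100001 popcount=2 -> skip
r=34=100010 popcount=2 -> skip
r=35=100011 popcount=3 -> KEEP
r=36=100100 popcount=2 -> skip
r=37=100101 popcount=3 -> KEEP
r=38=100110 popcount=3 -> KEEP
r=39=100111 popcount=4 -> skip
r=40=101000 popcount=2 -> skip
r=41=101001 popcount=3 -> KEEP
r=42=101010 popcount=3 -> KEEP
r=43=101011 popcount=4 -> skip
r=44=101100 popcount=3 -> KEEP
r=45=101101 popcount=4 -> skip
r=46=101110 popcount=4 -> skip
r=47=101111 popcount=5 -> skip
r=48=110000 popcount=2 -> skip
r=49=110001 popcount=3 -> KEEP
r=50=110010 popcount=3 -> KEEP
r=51=110011 popcount=4 -> skip
r=52=110100 popcount=3 -> KEEP
r=53=110101 popcount=4 -> skip
r=54=110110 popcount=4 -> skip
r=55=110111 popcount=5 -> skip
r=56=111000 popcount=3 -> KEEP
r=57=111001 popcount=4 -> skip
r=58=111010 popcount=4 -> skip
r=59=111011 popcount=5 -> skip
r=60=111100 popcount=4 -> skip
r=61=111101 popcount=5 -> skip
r=62=111110 popcount=5 -> skip
r=63=111111 popcount=6 -> skip
r=64=1000000 popcount=1 -> skip
r=65=1000001 popcount=2 -> skip
r=66=1000010 popcount=2 -> skip
r=67=1000011 popcount=3 -> KEEP
r=68=1000100 popcount=2 -> skip
r=69=1000101 popcount=3 -> KEEP
r=70=1000110 popcount=3 -> KEEP
r=71=1000111 popcount=4 -> skip
r=72=1001000 popcount=2 -> skip
r=73=1001001 popcount=3 -> KEEP
r=74=1001010 popcount=3 -> KEEP
r=75=1001011 popcount=4 -> skip
r=76=1001100 popcount=3 -> KEEP
r=77=1001101 popcount=4 -> skip
r=78=1001110 popcount=4 -> skip
r=79=1001111 popcount=5 -> skip
r=80=1010000 popcount=2 -> skip
Kept rows: 25 26 28 35 37 38 41 42 44 49 50 52 56 67 69 70 73 74 76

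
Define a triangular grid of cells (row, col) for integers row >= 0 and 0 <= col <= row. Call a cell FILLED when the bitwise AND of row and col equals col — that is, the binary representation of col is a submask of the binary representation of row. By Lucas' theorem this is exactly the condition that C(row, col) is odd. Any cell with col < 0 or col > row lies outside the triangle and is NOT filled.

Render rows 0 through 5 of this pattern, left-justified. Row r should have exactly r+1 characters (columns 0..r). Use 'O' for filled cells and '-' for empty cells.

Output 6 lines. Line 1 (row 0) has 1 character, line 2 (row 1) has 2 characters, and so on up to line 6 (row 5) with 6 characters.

r0=0: O
r1=1: OO
r2=10: O-O
r3=11: OOOO
r4=100: O---O
r5=101: OO--OO

Answer: O
OO
O-O
OOOO
O---O
OO--OO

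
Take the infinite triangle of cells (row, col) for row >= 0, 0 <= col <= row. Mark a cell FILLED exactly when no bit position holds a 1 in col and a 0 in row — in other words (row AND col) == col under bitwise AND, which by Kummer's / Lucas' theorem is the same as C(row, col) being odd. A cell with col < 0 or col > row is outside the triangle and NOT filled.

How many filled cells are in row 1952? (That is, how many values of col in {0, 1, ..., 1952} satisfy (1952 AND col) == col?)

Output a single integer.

Answer: 32

Derivation:
1952 in binary = 11110100000
popcount(1952) = number of 1-bits in 11110100000 = 5
A col c satisfies (1952 AND c) == c iff every set bit of c is also set in 1952; each of the 5 set bits of 1952 can independently be on or off in c.
count = 2^5 = 32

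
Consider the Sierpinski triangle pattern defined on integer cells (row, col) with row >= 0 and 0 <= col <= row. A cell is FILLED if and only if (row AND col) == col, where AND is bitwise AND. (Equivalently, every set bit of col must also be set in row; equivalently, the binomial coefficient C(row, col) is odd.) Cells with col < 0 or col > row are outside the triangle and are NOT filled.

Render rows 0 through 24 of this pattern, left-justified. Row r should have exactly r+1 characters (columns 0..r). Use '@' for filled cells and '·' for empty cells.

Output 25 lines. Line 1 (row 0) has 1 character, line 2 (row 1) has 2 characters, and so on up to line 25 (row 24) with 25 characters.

Answer: @
@@
@·@
@@@@
@···@
@@··@@
@·@·@·@
@@@@@@@@
@·······@
@@······@@
@·@·····@·@
@@@@····@@@@
@···@···@···@
@@··@@··@@··@@
@·@·@·@·@·@·@·@
@@@@@@@@@@@@@@@@
@···············@
@@··············@@
@·@·············@·@
@@@@············@@@@
@···@···········@···@
@@··@@··········@@··@@
@·@·@·@·········@·@·@·@
@@@@@@@@········@@@@@@@@
@·······@·······@·······@

Derivation:
r0=0: @
r1=1: @@
r2=10: @·@
r3=11: @@@@
r4=100: @···@
r5=101: @@··@@
r6=110: @·@·@·@
r7=111: @@@@@@@@
r8=1000: @·······@
r9=1001: @@······@@
r10=1010: @·@·····@·@
r11=1011: @@@@····@@@@
r12=1100: @···@···@···@
r13=1101: @@··@@··@@··@@
r14=1110: @·@·@·@·@·@·@·@
r15=1111: @@@@@@@@@@@@@@@@
r16=10000: @···············@
r17=10001: @@··············@@
r18=10010: @·@·············@·@
r19=10011: @@@@············@@@@
r20=10100: @···@···········@···@
r21=10101: @@··@@··········@@··@@
r22=10110: @·@·@·@·········@·@·@·@
r23=10111: @@@@@@@@········@@@@@@@@
r24=11000: @·······@·······@·······@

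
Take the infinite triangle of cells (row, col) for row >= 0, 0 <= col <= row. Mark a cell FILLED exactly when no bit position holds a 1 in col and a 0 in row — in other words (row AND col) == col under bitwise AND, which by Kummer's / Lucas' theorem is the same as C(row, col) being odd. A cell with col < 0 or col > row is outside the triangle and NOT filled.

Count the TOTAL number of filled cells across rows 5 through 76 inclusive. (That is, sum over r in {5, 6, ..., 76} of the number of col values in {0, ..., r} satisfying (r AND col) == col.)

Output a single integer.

Answer: 816

Derivation:
r5=101 pc2: +4 =4
r6=110 pc2: +4 =8
r7=111 pc3: +8 =16
r8=1000 pc1: +2 =18
r9=1001 pc2: +4 =22
r10=1010 pc2: +4 =26
r11=1011 pc3: +8 =34
r12=1100 pc2: +4 =38
r13=1101 pc3: +8 =46
r14=1110 pc3: +8 =54
r15=1111 pc4: +16 =70
r16=10000 pc1: +2 =72
r17=10001 pc2: +4 =76
r18=10010 pc2: +4 =80
r19=10011 pc3: +8 =88
r20=10100 pc2: +4 =92
r21=10101 pc3: +8 =100
r22=10110 pc3: +8 =108
r23=10111 pc4: +16 =124
r24=11000 pc2: +4 =128
r25=11001 pc3: +8 =136
r26=11010 pc3: +8 =144
r27=11011 pc4: +16 =160
r28=11100 pc3: +8 =168
r29=11101 pc4: +16 =184
r30=11110 pc4: +16 =200
r31=11111 pc5: +32 =232
r32=100000 pc1: +2 =234
r33=100001 pc2: +4 =238
r34=100010 pc2: +4 =242
r35=100011 pc3: +8 =250
r36=100100 pc2: +4 =254
r37=100101 pc3: +8 =262
r38=100110 pc3: +8 =270
r39=100111 pc4: +16 =286
r40=101000 pc2: +4 =290
r41=101001 pc3: +8 =298
r42=101010 pc3: +8 =306
r43=101011 pc4: +16 =322
r44=101100 pc3: +8 =330
r45=101101 pc4: +16 =346
r46=101110 pc4: +16 =362
r47=101111 pc5: +32 =394
r48=110000 pc2: +4 =398
r49=110001 pc3: +8 =406
r50=110010 pc3: +8 =414
r51=110011 pc4: +16 =430
r52=110100 pc3: +8 =438
r53=110101 pc4: +16 =454
r54=110110 pc4: +16 =470
r55=110111 pc5: +32 =502
r56=111000 pc3: +8 =510
r57=111001 pc4: +16 =526
r58=111010 pc4: +16 =542
r59=111011 pc5: +32 =574
r60=111100 pc4: +16 =590
r61=111101 pc5: +32 =622
r62=111110 pc5: +32 =654
r63=111111 pc6: +64 =718
r64=1000000 pc1: +2 =720
r65=1000001 pc2: +4 =724
r66=1000010 pc2: +4 =728
r67=1000011 pc3: +8 =736
r68=1000100 pc2: +4 =740
r69=1000101 pc3: +8 =748
r70=1000110 pc3: +8 =756
r71=1000111 pc4: +16 =772
r72=1001000 pc2: +4 =776
r73=1001001 pc3: +8 =784
r74=1001010 pc3: +8 =792
r75=1001011 pc4: +16 =808
r76=1001100 pc3: +8 =816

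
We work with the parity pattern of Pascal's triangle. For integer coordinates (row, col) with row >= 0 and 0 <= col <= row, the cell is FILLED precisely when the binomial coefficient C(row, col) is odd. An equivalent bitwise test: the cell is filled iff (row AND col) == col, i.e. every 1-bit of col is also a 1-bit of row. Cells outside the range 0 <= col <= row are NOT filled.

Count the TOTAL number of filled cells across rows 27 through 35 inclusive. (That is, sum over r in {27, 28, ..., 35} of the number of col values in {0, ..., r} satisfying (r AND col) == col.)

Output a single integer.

Answer: 106

Derivation:
r27=11011 pc4: +16 =16
r28=11100 pc3: +8 =24
r29=11101 pc4: +16 =40
r30=11110 pc4: +16 =56
r31=11111 pc5: +32 =88
r32=100000 pc1: +2 =90
r33=100001 pc2: +4 =94
r34=100010 pc2: +4 =98
r35=100011 pc3: +8 =106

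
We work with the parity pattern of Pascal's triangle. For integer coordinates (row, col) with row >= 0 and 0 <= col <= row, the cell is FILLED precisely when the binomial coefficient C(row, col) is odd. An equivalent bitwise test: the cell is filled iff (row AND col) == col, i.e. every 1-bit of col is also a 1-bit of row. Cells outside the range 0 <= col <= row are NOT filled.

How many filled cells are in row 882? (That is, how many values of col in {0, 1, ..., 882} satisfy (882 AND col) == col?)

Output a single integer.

Answer: 64

Derivation:
882 in binary = 1101110010
popcount(882) = number of 1-bits in 1101110010 = 6
A col c satisfies (882 AND c) == c iff every set bit of c is also set in 882; each of the 6 set bits of 882 can independently be on or off in c.
count = 2^6 = 64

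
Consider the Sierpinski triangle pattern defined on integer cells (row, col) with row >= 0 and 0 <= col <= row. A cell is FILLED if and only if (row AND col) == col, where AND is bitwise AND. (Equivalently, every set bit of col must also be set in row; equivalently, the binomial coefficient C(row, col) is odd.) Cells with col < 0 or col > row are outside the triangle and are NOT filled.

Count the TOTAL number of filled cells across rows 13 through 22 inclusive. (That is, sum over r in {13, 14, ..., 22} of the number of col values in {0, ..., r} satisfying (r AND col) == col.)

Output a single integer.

r13=1101 pc3: +8 =8
r14=1110 pc3: +8 =16
r15=1111 pc4: +16 =32
r16=10000 pc1: +2 =34
r17=10001 pc2: +4 =38
r18=10010 pc2: +4 =42
r19=10011 pc3: +8 =50
r20=10100 pc2: +4 =54
r21=10101 pc3: +8 =62
r22=10110 pc3: +8 =70

Answer: 70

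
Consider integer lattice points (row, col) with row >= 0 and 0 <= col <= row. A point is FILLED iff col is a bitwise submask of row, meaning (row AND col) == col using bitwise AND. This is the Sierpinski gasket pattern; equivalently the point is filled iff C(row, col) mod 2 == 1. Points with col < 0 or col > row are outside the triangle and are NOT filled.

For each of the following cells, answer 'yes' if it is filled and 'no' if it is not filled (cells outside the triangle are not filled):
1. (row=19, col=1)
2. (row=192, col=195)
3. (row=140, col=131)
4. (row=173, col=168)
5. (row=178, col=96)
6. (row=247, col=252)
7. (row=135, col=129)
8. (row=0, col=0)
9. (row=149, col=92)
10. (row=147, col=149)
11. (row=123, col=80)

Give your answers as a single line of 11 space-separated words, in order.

Answer: yes no no yes no no yes yes no no yes

Derivation:
(19,1): row=0b10011, col=0b1, row AND col = 0b1 = 1; 1 == 1 -> filled
(192,195): col outside [0, 192] -> not filled
(140,131): row=0b10001100, col=0b10000011, row AND col = 0b10000000 = 128; 128 != 131 -> empty
(173,168): row=0b10101101, col=0b10101000, row AND col = 0b10101000 = 168; 168 == 168 -> filled
(178,96): row=0b10110010, col=0b1100000, row AND col = 0b100000 = 32; 32 != 96 -> empty
(247,252): col outside [0, 247] -> not filled
(135,129): row=0b10000111, col=0b10000001, row AND col = 0b10000001 = 129; 129 == 129 -> filled
(0,0): row=0b0, col=0b0, row AND col = 0b0 = 0; 0 == 0 -> filled
(149,92): row=0b10010101, col=0b1011100, row AND col = 0b10100 = 20; 20 != 92 -> empty
(147,149): col outside [0, 147] -> not filled
(123,80): row=0b1111011, col=0b1010000, row AND col = 0b1010000 = 80; 80 == 80 -> filled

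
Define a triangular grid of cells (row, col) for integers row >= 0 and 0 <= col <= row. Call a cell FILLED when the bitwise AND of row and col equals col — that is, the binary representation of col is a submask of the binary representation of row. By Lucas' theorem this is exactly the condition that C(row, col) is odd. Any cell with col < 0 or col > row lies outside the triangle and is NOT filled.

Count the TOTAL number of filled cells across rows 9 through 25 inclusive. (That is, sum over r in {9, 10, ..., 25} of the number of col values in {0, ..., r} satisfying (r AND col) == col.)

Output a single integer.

r9=1001 pc2: +4 =4
r10=1010 pc2: +4 =8
r11=1011 pc3: +8 =16
r12=1100 pc2: +4 =20
r13=1101 pc3: +8 =28
r14=1110 pc3: +8 =36
r15=1111 pc4: +16 =52
r16=10000 pc1: +2 =54
r17=10001 pc2: +4 =58
r18=10010 pc2: +4 =62
r19=10011 pc3: +8 =70
r20=10100 pc2: +4 =74
r21=10101 pc3: +8 =82
r22=10110 pc3: +8 =90
r23=10111 pc4: +16 =106
r24=11000 pc2: +4 =110
r25=11001 pc3: +8 =118

Answer: 118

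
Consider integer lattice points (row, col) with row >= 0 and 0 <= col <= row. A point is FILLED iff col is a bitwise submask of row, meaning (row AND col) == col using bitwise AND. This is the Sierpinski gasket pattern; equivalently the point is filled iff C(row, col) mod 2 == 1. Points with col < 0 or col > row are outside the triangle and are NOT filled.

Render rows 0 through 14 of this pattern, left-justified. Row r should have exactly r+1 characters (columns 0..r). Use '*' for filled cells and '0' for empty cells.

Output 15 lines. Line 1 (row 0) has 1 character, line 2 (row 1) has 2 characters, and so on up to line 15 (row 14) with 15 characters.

r0=0: *
r1=1: **
r2=10: *0*
r3=11: ****
r4=100: *000*
r5=101: **00**
r6=110: *0*0*0*
r7=111: ********
r8=1000: *0000000*
r9=1001: **000000**
r10=1010: *0*00000*0*
r11=1011: ****0000****
r12=1100: *000*000*000*
r13=1101: **00**00**00**
r14=1110: *0*0*0*0*0*0*0*

Answer: *
**
*0*
****
*000*
**00**
*0*0*0*
********
*0000000*
**000000**
*0*00000*0*
****0000****
*000*000*000*
**00**00**00**
*0*0*0*0*0*0*0*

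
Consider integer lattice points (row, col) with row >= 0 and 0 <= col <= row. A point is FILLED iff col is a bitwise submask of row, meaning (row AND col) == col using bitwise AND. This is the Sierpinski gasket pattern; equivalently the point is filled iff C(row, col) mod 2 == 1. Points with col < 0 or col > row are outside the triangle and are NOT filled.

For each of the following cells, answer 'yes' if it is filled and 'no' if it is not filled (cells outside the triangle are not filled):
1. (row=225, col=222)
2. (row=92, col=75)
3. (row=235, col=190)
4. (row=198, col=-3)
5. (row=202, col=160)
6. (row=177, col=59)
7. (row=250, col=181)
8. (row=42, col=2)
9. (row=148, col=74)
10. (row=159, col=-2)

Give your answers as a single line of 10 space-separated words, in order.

Answer: no no no no no no no yes no no

Derivation:
(225,222): row=0b11100001, col=0b11011110, row AND col = 0b11000000 = 192; 192 != 222 -> empty
(92,75): row=0b1011100, col=0b1001011, row AND col = 0b1001000 = 72; 72 != 75 -> empty
(235,190): row=0b11101011, col=0b10111110, row AND col = 0b10101010 = 170; 170 != 190 -> empty
(198,-3): col outside [0, 198] -> not filled
(202,160): row=0b11001010, col=0b10100000, row AND col = 0b10000000 = 128; 128 != 160 -> empty
(177,59): row=0b10110001, col=0b111011, row AND col = 0b110001 = 49; 49 != 59 -> empty
(250,181): row=0b11111010, col=0b10110101, row AND col = 0b10110000 = 176; 176 != 181 -> empty
(42,2): row=0b101010, col=0b10, row AND col = 0b10 = 2; 2 == 2 -> filled
(148,74): row=0b10010100, col=0b1001010, row AND col = 0b0 = 0; 0 != 74 -> empty
(159,-2): col outside [0, 159] -> not filled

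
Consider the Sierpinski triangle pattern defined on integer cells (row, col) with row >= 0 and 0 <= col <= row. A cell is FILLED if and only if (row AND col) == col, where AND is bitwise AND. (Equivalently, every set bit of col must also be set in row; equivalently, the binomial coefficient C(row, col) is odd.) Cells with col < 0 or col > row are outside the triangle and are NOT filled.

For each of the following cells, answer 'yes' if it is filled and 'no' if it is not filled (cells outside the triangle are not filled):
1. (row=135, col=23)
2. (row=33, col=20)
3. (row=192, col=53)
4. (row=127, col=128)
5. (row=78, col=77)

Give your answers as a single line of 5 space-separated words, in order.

(135,23): row=0b10000111, col=0b10111, row AND col = 0b111 = 7; 7 != 23 -> empty
(33,20): row=0b100001, col=0b10100, row AND col = 0b0 = 0; 0 != 20 -> empty
(192,53): row=0b11000000, col=0b110101, row AND col = 0b0 = 0; 0 != 53 -> empty
(127,128): col outside [0, 127] -> not filled
(78,77): row=0b1001110, col=0b1001101, row AND col = 0b1001100 = 76; 76 != 77 -> empty

Answer: no no no no no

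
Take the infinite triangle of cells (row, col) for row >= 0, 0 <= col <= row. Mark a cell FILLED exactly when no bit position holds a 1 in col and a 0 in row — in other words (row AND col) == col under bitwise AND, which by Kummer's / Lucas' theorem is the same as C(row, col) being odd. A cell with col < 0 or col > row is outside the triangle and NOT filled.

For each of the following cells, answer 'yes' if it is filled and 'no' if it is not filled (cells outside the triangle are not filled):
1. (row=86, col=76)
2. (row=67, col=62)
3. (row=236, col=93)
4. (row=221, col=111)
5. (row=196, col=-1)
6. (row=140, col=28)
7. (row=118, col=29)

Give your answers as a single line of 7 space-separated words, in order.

(86,76): row=0b1010110, col=0b1001100, row AND col = 0b1000100 = 68; 68 != 76 -> empty
(67,62): row=0b1000011, col=0b111110, row AND col = 0b10 = 2; 2 != 62 -> empty
(236,93): row=0b11101100, col=0b1011101, row AND col = 0b1001100 = 76; 76 != 93 -> empty
(221,111): row=0b11011101, col=0b1101111, row AND col = 0b1001101 = 77; 77 != 111 -> empty
(196,-1): col outside [0, 196] -> not filled
(140,28): row=0b10001100, col=0b11100, row AND col = 0b1100 = 12; 12 != 28 -> empty
(118,29): row=0b1110110, col=0b11101, row AND col = 0b10100 = 20; 20 != 29 -> empty

Answer: no no no no no no no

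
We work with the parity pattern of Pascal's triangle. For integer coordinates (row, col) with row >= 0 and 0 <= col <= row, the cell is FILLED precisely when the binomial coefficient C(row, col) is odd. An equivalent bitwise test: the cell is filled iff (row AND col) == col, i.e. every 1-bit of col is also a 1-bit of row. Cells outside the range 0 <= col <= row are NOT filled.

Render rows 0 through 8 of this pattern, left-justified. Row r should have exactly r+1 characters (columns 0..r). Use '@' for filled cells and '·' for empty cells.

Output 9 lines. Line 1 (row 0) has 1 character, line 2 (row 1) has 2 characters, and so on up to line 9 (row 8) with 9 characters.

Answer: @
@@
@·@
@@@@
@···@
@@··@@
@·@·@·@
@@@@@@@@
@·······@

Derivation:
r0=0: @
r1=1: @@
r2=10: @·@
r3=11: @@@@
r4=100: @···@
r5=101: @@··@@
r6=110: @·@·@·@
r7=111: @@@@@@@@
r8=1000: @·······@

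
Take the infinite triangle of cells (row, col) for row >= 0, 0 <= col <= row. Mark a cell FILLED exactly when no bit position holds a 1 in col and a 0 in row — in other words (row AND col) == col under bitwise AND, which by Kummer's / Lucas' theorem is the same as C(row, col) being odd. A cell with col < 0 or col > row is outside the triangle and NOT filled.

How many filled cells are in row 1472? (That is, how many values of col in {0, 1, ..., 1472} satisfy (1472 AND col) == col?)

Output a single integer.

1472 in binary = 10111000000
popcount(1472) = number of 1-bits in 10111000000 = 4
A col c satisfies (1472 AND c) == c iff every set bit of c is also set in 1472; each of the 4 set bits of 1472 can independently be on or off in c.
count = 2^4 = 16

Answer: 16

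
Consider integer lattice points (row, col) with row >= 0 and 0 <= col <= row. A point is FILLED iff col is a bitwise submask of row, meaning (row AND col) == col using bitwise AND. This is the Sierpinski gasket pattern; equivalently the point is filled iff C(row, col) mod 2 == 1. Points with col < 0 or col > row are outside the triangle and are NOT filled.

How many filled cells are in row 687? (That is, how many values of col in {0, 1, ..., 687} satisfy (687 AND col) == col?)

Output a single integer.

Answer: 128

Derivation:
687 in binary = 1010101111
popcount(687) = number of 1-bits in 1010101111 = 7
A col c satisfies (687 AND c) == c iff every set bit of c is also set in 687; each of the 7 set bits of 687 can independently be on or off in c.
count = 2^7 = 128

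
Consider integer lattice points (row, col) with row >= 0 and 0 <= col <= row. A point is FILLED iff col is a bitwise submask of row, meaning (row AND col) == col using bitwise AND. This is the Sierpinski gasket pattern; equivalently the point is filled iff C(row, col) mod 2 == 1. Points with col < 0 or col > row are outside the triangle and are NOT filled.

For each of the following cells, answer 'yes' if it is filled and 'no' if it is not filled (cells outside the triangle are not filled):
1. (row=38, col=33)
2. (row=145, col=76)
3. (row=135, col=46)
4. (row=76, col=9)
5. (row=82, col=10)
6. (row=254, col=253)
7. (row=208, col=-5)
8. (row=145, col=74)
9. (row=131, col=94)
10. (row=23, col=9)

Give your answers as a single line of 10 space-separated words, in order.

Answer: no no no no no no no no no no

Derivation:
(38,33): row=0b100110, col=0b100001, row AND col = 0b100000 = 32; 32 != 33 -> empty
(145,76): row=0b10010001, col=0b1001100, row AND col = 0b0 = 0; 0 != 76 -> empty
(135,46): row=0b10000111, col=0b101110, row AND col = 0b110 = 6; 6 != 46 -> empty
(76,9): row=0b1001100, col=0b1001, row AND col = 0b1000 = 8; 8 != 9 -> empty
(82,10): row=0b1010010, col=0b1010, row AND col = 0b10 = 2; 2 != 10 -> empty
(254,253): row=0b11111110, col=0b11111101, row AND col = 0b11111100 = 252; 252 != 253 -> empty
(208,-5): col outside [0, 208] -> not filled
(145,74): row=0b10010001, col=0b1001010, row AND col = 0b0 = 0; 0 != 74 -> empty
(131,94): row=0b10000011, col=0b1011110, row AND col = 0b10 = 2; 2 != 94 -> empty
(23,9): row=0b10111, col=0b1001, row AND col = 0b1 = 1; 1 != 9 -> empty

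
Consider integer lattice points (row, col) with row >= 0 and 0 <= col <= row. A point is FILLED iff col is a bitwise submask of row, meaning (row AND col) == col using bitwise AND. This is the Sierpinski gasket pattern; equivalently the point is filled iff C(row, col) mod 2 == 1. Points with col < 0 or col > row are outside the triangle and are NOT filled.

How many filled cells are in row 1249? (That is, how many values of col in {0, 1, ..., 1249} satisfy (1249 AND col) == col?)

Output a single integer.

1249 in binary = 10011100001
popcount(1249) = number of 1-bits in 10011100001 = 5
A col c satisfies (1249 AND c) == c iff every set bit of c is also set in 1249; each of the 5 set bits of 1249 can independently be on or off in c.
count = 2^5 = 32

Answer: 32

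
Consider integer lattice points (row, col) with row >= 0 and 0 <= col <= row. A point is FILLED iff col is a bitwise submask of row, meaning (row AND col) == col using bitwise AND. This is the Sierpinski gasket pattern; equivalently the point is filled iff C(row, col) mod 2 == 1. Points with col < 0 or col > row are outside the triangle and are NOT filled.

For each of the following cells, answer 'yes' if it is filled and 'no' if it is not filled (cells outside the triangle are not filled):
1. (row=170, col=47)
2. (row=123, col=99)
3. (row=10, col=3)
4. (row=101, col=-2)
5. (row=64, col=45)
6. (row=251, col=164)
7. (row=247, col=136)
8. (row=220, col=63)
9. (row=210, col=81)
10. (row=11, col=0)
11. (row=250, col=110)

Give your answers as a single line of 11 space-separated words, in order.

(170,47): row=0b10101010, col=0b101111, row AND col = 0b101010 = 42; 42 != 47 -> empty
(123,99): row=0b1111011, col=0b1100011, row AND col = 0b1100011 = 99; 99 == 99 -> filled
(10,3): row=0b1010, col=0b11, row AND col = 0b10 = 2; 2 != 3 -> empty
(101,-2): col outside [0, 101] -> not filled
(64,45): row=0b1000000, col=0b101101, row AND col = 0b0 = 0; 0 != 45 -> empty
(251,164): row=0b11111011, col=0b10100100, row AND col = 0b10100000 = 160; 160 != 164 -> empty
(247,136): row=0b11110111, col=0b10001000, row AND col = 0b10000000 = 128; 128 != 136 -> empty
(220,63): row=0b11011100, col=0b111111, row AND col = 0b11100 = 28; 28 != 63 -> empty
(210,81): row=0b11010010, col=0b1010001, row AND col = 0b1010000 = 80; 80 != 81 -> empty
(11,0): row=0b1011, col=0b0, row AND col = 0b0 = 0; 0 == 0 -> filled
(250,110): row=0b11111010, col=0b1101110, row AND col = 0b1101010 = 106; 106 != 110 -> empty

Answer: no yes no no no no no no no yes no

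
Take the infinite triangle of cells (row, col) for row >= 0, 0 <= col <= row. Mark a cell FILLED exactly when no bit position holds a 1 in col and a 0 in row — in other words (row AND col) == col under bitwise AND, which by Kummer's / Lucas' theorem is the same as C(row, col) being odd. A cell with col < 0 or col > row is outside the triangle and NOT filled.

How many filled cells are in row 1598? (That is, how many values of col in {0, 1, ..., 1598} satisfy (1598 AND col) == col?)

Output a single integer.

1598 in binary = 11000111110
popcount(1598) = number of 1-bits in 11000111110 = 7
A col c satisfies (1598 AND c) == c iff every set bit of c is also set in 1598; each of the 7 set bits of 1598 can independently be on or off in c.
count = 2^7 = 128

Answer: 128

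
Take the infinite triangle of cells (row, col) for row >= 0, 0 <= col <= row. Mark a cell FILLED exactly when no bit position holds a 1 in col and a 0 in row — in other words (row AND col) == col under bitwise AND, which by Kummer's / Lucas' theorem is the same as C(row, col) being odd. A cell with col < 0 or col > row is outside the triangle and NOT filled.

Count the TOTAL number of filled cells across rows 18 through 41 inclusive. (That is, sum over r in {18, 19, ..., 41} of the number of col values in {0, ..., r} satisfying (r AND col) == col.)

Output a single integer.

Answer: 222

Derivation:
r18=10010 pc2: +4 =4
r19=10011 pc3: +8 =12
r20=10100 pc2: +4 =16
r21=10101 pc3: +8 =24
r22=10110 pc3: +8 =32
r23=10111 pc4: +16 =48
r24=11000 pc2: +4 =52
r25=11001 pc3: +8 =60
r26=11010 pc3: +8 =68
r27=11011 pc4: +16 =84
r28=11100 pc3: +8 =92
r29=11101 pc4: +16 =108
r30=11110 pc4: +16 =124
r31=11111 pc5: +32 =156
r32=100000 pc1: +2 =158
r33=100001 pc2: +4 =162
r34=100010 pc2: +4 =166
r35=100011 pc3: +8 =174
r36=100100 pc2: +4 =178
r37=100101 pc3: +8 =186
r38=100110 pc3: +8 =194
r39=100111 pc4: +16 =210
r40=101000 pc2: +4 =214
r41=101001 pc3: +8 =222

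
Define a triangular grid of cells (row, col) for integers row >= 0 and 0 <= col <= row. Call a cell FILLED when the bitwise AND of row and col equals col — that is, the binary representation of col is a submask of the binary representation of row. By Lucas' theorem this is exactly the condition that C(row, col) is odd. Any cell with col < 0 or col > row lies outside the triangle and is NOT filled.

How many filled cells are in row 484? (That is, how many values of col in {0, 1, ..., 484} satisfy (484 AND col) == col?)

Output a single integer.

484 in binary = 111100100
popcount(484) = number of 1-bits in 111100100 = 5
A col c satisfies (484 AND c) == c iff every set bit of c is also set in 484; each of the 5 set bits of 484 can independently be on or off in c.
count = 2^5 = 32

Answer: 32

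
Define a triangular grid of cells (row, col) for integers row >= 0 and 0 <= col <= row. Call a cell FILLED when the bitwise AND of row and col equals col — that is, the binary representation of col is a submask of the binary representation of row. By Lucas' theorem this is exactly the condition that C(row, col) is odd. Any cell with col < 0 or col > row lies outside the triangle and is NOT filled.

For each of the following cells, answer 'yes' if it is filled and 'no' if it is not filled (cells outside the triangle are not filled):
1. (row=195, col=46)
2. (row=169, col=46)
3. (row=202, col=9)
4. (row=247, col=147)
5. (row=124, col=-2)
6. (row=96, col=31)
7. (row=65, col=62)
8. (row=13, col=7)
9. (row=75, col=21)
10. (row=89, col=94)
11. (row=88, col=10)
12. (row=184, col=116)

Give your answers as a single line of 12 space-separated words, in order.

(195,46): row=0b11000011, col=0b101110, row AND col = 0b10 = 2; 2 != 46 -> empty
(169,46): row=0b10101001, col=0b101110, row AND col = 0b101000 = 40; 40 != 46 -> empty
(202,9): row=0b11001010, col=0b1001, row AND col = 0b1000 = 8; 8 != 9 -> empty
(247,147): row=0b11110111, col=0b10010011, row AND col = 0b10010011 = 147; 147 == 147 -> filled
(124,-2): col outside [0, 124] -> not filled
(96,31): row=0b1100000, col=0b11111, row AND col = 0b0 = 0; 0 != 31 -> empty
(65,62): row=0b1000001, col=0b111110, row AND col = 0b0 = 0; 0 != 62 -> empty
(13,7): row=0b1101, col=0b111, row AND col = 0b101 = 5; 5 != 7 -> empty
(75,21): row=0b1001011, col=0b10101, row AND col = 0b1 = 1; 1 != 21 -> empty
(89,94): col outside [0, 89] -> not filled
(88,10): row=0b1011000, col=0b1010, row AND col = 0b1000 = 8; 8 != 10 -> empty
(184,116): row=0b10111000, col=0b1110100, row AND col = 0b110000 = 48; 48 != 116 -> empty

Answer: no no no yes no no no no no no no no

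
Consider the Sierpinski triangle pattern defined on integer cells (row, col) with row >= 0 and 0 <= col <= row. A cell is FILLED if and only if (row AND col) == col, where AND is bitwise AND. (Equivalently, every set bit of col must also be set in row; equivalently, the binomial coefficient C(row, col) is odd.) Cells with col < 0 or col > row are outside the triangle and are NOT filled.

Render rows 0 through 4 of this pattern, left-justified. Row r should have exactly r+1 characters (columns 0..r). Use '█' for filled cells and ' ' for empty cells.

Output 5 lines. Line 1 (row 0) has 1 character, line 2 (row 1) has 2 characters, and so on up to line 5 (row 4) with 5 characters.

Answer: █
██
█ █
████
█   █

Derivation:
r0=0: █
r1=1: ██
r2=10: █ █
r3=11: ████
r4=100: █   █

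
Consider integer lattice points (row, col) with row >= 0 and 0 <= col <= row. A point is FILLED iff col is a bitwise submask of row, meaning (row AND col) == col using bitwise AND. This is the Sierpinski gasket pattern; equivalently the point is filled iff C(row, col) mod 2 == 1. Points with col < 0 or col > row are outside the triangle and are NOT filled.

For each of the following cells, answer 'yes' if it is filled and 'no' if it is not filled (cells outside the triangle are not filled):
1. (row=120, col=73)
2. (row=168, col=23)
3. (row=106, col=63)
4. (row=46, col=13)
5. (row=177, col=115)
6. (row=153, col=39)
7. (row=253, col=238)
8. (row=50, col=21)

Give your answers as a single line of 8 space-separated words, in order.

Answer: no no no no no no no no

Derivation:
(120,73): row=0b1111000, col=0b1001001, row AND col = 0b1001000 = 72; 72 != 73 -> empty
(168,23): row=0b10101000, col=0b10111, row AND col = 0b0 = 0; 0 != 23 -> empty
(106,63): row=0b1101010, col=0b111111, row AND col = 0b101010 = 42; 42 != 63 -> empty
(46,13): row=0b101110, col=0b1101, row AND col = 0b1100 = 12; 12 != 13 -> empty
(177,115): row=0b10110001, col=0b1110011, row AND col = 0b110001 = 49; 49 != 115 -> empty
(153,39): row=0b10011001, col=0b100111, row AND col = 0b1 = 1; 1 != 39 -> empty
(253,238): row=0b11111101, col=0b11101110, row AND col = 0b11101100 = 236; 236 != 238 -> empty
(50,21): row=0b110010, col=0b10101, row AND col = 0b10000 = 16; 16 != 21 -> empty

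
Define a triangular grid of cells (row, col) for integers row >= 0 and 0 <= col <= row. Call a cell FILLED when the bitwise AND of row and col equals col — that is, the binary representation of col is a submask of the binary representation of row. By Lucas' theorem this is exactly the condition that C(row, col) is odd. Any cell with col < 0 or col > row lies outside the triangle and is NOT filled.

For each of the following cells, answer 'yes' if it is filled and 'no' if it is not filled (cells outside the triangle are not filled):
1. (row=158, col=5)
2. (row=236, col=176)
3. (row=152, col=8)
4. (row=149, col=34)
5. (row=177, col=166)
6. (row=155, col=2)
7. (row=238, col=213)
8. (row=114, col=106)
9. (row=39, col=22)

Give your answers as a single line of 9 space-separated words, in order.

(158,5): row=0b10011110, col=0b101, row AND col = 0b100 = 4; 4 != 5 -> empty
(236,176): row=0b11101100, col=0b10110000, row AND col = 0b10100000 = 160; 160 != 176 -> empty
(152,8): row=0b10011000, col=0b1000, row AND col = 0b1000 = 8; 8 == 8 -> filled
(149,34): row=0b10010101, col=0b100010, row AND col = 0b0 = 0; 0 != 34 -> empty
(177,166): row=0b10110001, col=0b10100110, row AND col = 0b10100000 = 160; 160 != 166 -> empty
(155,2): row=0b10011011, col=0b10, row AND col = 0b10 = 2; 2 == 2 -> filled
(238,213): row=0b11101110, col=0b11010101, row AND col = 0b11000100 = 196; 196 != 213 -> empty
(114,106): row=0b1110010, col=0b1101010, row AND col = 0b1100010 = 98; 98 != 106 -> empty
(39,22): row=0b100111, col=0b10110, row AND col = 0b110 = 6; 6 != 22 -> empty

Answer: no no yes no no yes no no no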